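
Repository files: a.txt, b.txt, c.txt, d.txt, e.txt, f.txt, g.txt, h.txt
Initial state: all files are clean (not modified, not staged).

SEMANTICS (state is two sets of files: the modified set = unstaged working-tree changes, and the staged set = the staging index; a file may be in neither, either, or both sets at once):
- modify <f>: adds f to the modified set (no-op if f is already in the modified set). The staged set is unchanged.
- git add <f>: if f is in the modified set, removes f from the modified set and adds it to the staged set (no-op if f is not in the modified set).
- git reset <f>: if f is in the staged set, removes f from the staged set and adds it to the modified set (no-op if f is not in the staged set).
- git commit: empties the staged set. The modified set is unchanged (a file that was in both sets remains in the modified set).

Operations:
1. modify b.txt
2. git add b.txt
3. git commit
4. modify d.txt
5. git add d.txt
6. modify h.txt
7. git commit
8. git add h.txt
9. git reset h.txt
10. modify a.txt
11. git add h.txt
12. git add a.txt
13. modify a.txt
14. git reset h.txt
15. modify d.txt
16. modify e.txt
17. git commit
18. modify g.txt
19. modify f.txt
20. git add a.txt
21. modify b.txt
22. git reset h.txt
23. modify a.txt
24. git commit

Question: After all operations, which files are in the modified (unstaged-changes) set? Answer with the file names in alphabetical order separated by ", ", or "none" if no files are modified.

Answer: a.txt, b.txt, d.txt, e.txt, f.txt, g.txt, h.txt

Derivation:
After op 1 (modify b.txt): modified={b.txt} staged={none}
After op 2 (git add b.txt): modified={none} staged={b.txt}
After op 3 (git commit): modified={none} staged={none}
After op 4 (modify d.txt): modified={d.txt} staged={none}
After op 5 (git add d.txt): modified={none} staged={d.txt}
After op 6 (modify h.txt): modified={h.txt} staged={d.txt}
After op 7 (git commit): modified={h.txt} staged={none}
After op 8 (git add h.txt): modified={none} staged={h.txt}
After op 9 (git reset h.txt): modified={h.txt} staged={none}
After op 10 (modify a.txt): modified={a.txt, h.txt} staged={none}
After op 11 (git add h.txt): modified={a.txt} staged={h.txt}
After op 12 (git add a.txt): modified={none} staged={a.txt, h.txt}
After op 13 (modify a.txt): modified={a.txt} staged={a.txt, h.txt}
After op 14 (git reset h.txt): modified={a.txt, h.txt} staged={a.txt}
After op 15 (modify d.txt): modified={a.txt, d.txt, h.txt} staged={a.txt}
After op 16 (modify e.txt): modified={a.txt, d.txt, e.txt, h.txt} staged={a.txt}
After op 17 (git commit): modified={a.txt, d.txt, e.txt, h.txt} staged={none}
After op 18 (modify g.txt): modified={a.txt, d.txt, e.txt, g.txt, h.txt} staged={none}
After op 19 (modify f.txt): modified={a.txt, d.txt, e.txt, f.txt, g.txt, h.txt} staged={none}
After op 20 (git add a.txt): modified={d.txt, e.txt, f.txt, g.txt, h.txt} staged={a.txt}
After op 21 (modify b.txt): modified={b.txt, d.txt, e.txt, f.txt, g.txt, h.txt} staged={a.txt}
After op 22 (git reset h.txt): modified={b.txt, d.txt, e.txt, f.txt, g.txt, h.txt} staged={a.txt}
After op 23 (modify a.txt): modified={a.txt, b.txt, d.txt, e.txt, f.txt, g.txt, h.txt} staged={a.txt}
After op 24 (git commit): modified={a.txt, b.txt, d.txt, e.txt, f.txt, g.txt, h.txt} staged={none}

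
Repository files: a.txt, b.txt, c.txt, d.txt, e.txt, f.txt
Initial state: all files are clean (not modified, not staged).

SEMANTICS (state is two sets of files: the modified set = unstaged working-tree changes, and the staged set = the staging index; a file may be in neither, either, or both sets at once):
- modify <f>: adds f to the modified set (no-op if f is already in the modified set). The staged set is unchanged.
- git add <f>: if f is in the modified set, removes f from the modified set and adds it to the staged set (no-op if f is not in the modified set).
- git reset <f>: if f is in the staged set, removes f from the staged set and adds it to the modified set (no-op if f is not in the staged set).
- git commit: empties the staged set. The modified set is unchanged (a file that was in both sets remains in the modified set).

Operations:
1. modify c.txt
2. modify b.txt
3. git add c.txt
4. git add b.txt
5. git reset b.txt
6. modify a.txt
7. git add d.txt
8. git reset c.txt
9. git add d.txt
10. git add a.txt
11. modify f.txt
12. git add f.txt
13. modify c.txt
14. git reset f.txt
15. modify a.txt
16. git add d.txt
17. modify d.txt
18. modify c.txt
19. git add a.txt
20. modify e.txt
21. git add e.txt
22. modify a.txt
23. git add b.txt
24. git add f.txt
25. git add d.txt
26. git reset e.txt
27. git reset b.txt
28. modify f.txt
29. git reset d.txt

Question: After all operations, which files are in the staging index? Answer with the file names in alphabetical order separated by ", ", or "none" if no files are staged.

Answer: a.txt, f.txt

Derivation:
After op 1 (modify c.txt): modified={c.txt} staged={none}
After op 2 (modify b.txt): modified={b.txt, c.txt} staged={none}
After op 3 (git add c.txt): modified={b.txt} staged={c.txt}
After op 4 (git add b.txt): modified={none} staged={b.txt, c.txt}
After op 5 (git reset b.txt): modified={b.txt} staged={c.txt}
After op 6 (modify a.txt): modified={a.txt, b.txt} staged={c.txt}
After op 7 (git add d.txt): modified={a.txt, b.txt} staged={c.txt}
After op 8 (git reset c.txt): modified={a.txt, b.txt, c.txt} staged={none}
After op 9 (git add d.txt): modified={a.txt, b.txt, c.txt} staged={none}
After op 10 (git add a.txt): modified={b.txt, c.txt} staged={a.txt}
After op 11 (modify f.txt): modified={b.txt, c.txt, f.txt} staged={a.txt}
After op 12 (git add f.txt): modified={b.txt, c.txt} staged={a.txt, f.txt}
After op 13 (modify c.txt): modified={b.txt, c.txt} staged={a.txt, f.txt}
After op 14 (git reset f.txt): modified={b.txt, c.txt, f.txt} staged={a.txt}
After op 15 (modify a.txt): modified={a.txt, b.txt, c.txt, f.txt} staged={a.txt}
After op 16 (git add d.txt): modified={a.txt, b.txt, c.txt, f.txt} staged={a.txt}
After op 17 (modify d.txt): modified={a.txt, b.txt, c.txt, d.txt, f.txt} staged={a.txt}
After op 18 (modify c.txt): modified={a.txt, b.txt, c.txt, d.txt, f.txt} staged={a.txt}
After op 19 (git add a.txt): modified={b.txt, c.txt, d.txt, f.txt} staged={a.txt}
After op 20 (modify e.txt): modified={b.txt, c.txt, d.txt, e.txt, f.txt} staged={a.txt}
After op 21 (git add e.txt): modified={b.txt, c.txt, d.txt, f.txt} staged={a.txt, e.txt}
After op 22 (modify a.txt): modified={a.txt, b.txt, c.txt, d.txt, f.txt} staged={a.txt, e.txt}
After op 23 (git add b.txt): modified={a.txt, c.txt, d.txt, f.txt} staged={a.txt, b.txt, e.txt}
After op 24 (git add f.txt): modified={a.txt, c.txt, d.txt} staged={a.txt, b.txt, e.txt, f.txt}
After op 25 (git add d.txt): modified={a.txt, c.txt} staged={a.txt, b.txt, d.txt, e.txt, f.txt}
After op 26 (git reset e.txt): modified={a.txt, c.txt, e.txt} staged={a.txt, b.txt, d.txt, f.txt}
After op 27 (git reset b.txt): modified={a.txt, b.txt, c.txt, e.txt} staged={a.txt, d.txt, f.txt}
After op 28 (modify f.txt): modified={a.txt, b.txt, c.txt, e.txt, f.txt} staged={a.txt, d.txt, f.txt}
After op 29 (git reset d.txt): modified={a.txt, b.txt, c.txt, d.txt, e.txt, f.txt} staged={a.txt, f.txt}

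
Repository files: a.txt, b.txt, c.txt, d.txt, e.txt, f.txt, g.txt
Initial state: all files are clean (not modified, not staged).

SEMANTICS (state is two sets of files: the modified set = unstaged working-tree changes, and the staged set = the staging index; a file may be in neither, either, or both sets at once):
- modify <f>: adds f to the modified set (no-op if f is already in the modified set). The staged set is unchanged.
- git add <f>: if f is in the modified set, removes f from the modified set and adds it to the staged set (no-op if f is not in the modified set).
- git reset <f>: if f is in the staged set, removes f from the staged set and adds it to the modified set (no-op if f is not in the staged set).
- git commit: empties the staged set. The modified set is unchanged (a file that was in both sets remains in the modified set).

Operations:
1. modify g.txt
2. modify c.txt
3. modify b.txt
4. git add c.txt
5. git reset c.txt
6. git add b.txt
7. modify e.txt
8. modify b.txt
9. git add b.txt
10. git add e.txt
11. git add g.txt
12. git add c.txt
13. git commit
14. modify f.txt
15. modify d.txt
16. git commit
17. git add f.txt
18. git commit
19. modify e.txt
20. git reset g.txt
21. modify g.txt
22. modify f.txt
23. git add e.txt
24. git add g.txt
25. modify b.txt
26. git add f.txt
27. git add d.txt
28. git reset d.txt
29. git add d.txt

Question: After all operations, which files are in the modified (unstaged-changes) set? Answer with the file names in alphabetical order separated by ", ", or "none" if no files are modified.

After op 1 (modify g.txt): modified={g.txt} staged={none}
After op 2 (modify c.txt): modified={c.txt, g.txt} staged={none}
After op 3 (modify b.txt): modified={b.txt, c.txt, g.txt} staged={none}
After op 4 (git add c.txt): modified={b.txt, g.txt} staged={c.txt}
After op 5 (git reset c.txt): modified={b.txt, c.txt, g.txt} staged={none}
After op 6 (git add b.txt): modified={c.txt, g.txt} staged={b.txt}
After op 7 (modify e.txt): modified={c.txt, e.txt, g.txt} staged={b.txt}
After op 8 (modify b.txt): modified={b.txt, c.txt, e.txt, g.txt} staged={b.txt}
After op 9 (git add b.txt): modified={c.txt, e.txt, g.txt} staged={b.txt}
After op 10 (git add e.txt): modified={c.txt, g.txt} staged={b.txt, e.txt}
After op 11 (git add g.txt): modified={c.txt} staged={b.txt, e.txt, g.txt}
After op 12 (git add c.txt): modified={none} staged={b.txt, c.txt, e.txt, g.txt}
After op 13 (git commit): modified={none} staged={none}
After op 14 (modify f.txt): modified={f.txt} staged={none}
After op 15 (modify d.txt): modified={d.txt, f.txt} staged={none}
After op 16 (git commit): modified={d.txt, f.txt} staged={none}
After op 17 (git add f.txt): modified={d.txt} staged={f.txt}
After op 18 (git commit): modified={d.txt} staged={none}
After op 19 (modify e.txt): modified={d.txt, e.txt} staged={none}
After op 20 (git reset g.txt): modified={d.txt, e.txt} staged={none}
After op 21 (modify g.txt): modified={d.txt, e.txt, g.txt} staged={none}
After op 22 (modify f.txt): modified={d.txt, e.txt, f.txt, g.txt} staged={none}
After op 23 (git add e.txt): modified={d.txt, f.txt, g.txt} staged={e.txt}
After op 24 (git add g.txt): modified={d.txt, f.txt} staged={e.txt, g.txt}
After op 25 (modify b.txt): modified={b.txt, d.txt, f.txt} staged={e.txt, g.txt}
After op 26 (git add f.txt): modified={b.txt, d.txt} staged={e.txt, f.txt, g.txt}
After op 27 (git add d.txt): modified={b.txt} staged={d.txt, e.txt, f.txt, g.txt}
After op 28 (git reset d.txt): modified={b.txt, d.txt} staged={e.txt, f.txt, g.txt}
After op 29 (git add d.txt): modified={b.txt} staged={d.txt, e.txt, f.txt, g.txt}

Answer: b.txt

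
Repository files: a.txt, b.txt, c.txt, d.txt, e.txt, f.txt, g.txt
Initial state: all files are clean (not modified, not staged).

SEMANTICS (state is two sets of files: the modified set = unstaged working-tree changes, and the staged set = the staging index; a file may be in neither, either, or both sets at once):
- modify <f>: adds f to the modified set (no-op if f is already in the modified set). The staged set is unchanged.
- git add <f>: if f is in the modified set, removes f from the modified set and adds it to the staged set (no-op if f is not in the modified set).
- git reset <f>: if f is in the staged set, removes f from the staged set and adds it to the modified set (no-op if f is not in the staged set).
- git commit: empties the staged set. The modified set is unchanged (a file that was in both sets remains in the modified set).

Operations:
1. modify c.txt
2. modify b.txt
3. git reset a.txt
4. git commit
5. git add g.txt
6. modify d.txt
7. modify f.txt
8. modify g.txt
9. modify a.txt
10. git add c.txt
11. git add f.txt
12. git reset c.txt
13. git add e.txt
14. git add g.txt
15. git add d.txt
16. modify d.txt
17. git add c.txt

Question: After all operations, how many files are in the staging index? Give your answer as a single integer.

After op 1 (modify c.txt): modified={c.txt} staged={none}
After op 2 (modify b.txt): modified={b.txt, c.txt} staged={none}
After op 3 (git reset a.txt): modified={b.txt, c.txt} staged={none}
After op 4 (git commit): modified={b.txt, c.txt} staged={none}
After op 5 (git add g.txt): modified={b.txt, c.txt} staged={none}
After op 6 (modify d.txt): modified={b.txt, c.txt, d.txt} staged={none}
After op 7 (modify f.txt): modified={b.txt, c.txt, d.txt, f.txt} staged={none}
After op 8 (modify g.txt): modified={b.txt, c.txt, d.txt, f.txt, g.txt} staged={none}
After op 9 (modify a.txt): modified={a.txt, b.txt, c.txt, d.txt, f.txt, g.txt} staged={none}
After op 10 (git add c.txt): modified={a.txt, b.txt, d.txt, f.txt, g.txt} staged={c.txt}
After op 11 (git add f.txt): modified={a.txt, b.txt, d.txt, g.txt} staged={c.txt, f.txt}
After op 12 (git reset c.txt): modified={a.txt, b.txt, c.txt, d.txt, g.txt} staged={f.txt}
After op 13 (git add e.txt): modified={a.txt, b.txt, c.txt, d.txt, g.txt} staged={f.txt}
After op 14 (git add g.txt): modified={a.txt, b.txt, c.txt, d.txt} staged={f.txt, g.txt}
After op 15 (git add d.txt): modified={a.txt, b.txt, c.txt} staged={d.txt, f.txt, g.txt}
After op 16 (modify d.txt): modified={a.txt, b.txt, c.txt, d.txt} staged={d.txt, f.txt, g.txt}
After op 17 (git add c.txt): modified={a.txt, b.txt, d.txt} staged={c.txt, d.txt, f.txt, g.txt}
Final staged set: {c.txt, d.txt, f.txt, g.txt} -> count=4

Answer: 4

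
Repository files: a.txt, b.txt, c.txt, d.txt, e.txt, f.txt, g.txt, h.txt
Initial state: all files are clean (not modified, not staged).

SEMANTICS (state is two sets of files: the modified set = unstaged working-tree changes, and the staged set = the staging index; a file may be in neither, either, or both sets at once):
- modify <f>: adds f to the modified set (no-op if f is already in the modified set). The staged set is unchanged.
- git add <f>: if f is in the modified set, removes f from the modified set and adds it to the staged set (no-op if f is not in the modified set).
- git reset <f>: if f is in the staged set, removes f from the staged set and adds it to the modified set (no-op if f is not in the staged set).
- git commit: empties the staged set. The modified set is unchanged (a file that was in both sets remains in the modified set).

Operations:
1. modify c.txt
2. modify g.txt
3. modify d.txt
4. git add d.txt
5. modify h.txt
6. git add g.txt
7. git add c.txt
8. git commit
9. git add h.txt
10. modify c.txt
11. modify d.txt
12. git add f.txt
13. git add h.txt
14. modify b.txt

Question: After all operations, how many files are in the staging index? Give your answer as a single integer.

After op 1 (modify c.txt): modified={c.txt} staged={none}
After op 2 (modify g.txt): modified={c.txt, g.txt} staged={none}
After op 3 (modify d.txt): modified={c.txt, d.txt, g.txt} staged={none}
After op 4 (git add d.txt): modified={c.txt, g.txt} staged={d.txt}
After op 5 (modify h.txt): modified={c.txt, g.txt, h.txt} staged={d.txt}
After op 6 (git add g.txt): modified={c.txt, h.txt} staged={d.txt, g.txt}
After op 7 (git add c.txt): modified={h.txt} staged={c.txt, d.txt, g.txt}
After op 8 (git commit): modified={h.txt} staged={none}
After op 9 (git add h.txt): modified={none} staged={h.txt}
After op 10 (modify c.txt): modified={c.txt} staged={h.txt}
After op 11 (modify d.txt): modified={c.txt, d.txt} staged={h.txt}
After op 12 (git add f.txt): modified={c.txt, d.txt} staged={h.txt}
After op 13 (git add h.txt): modified={c.txt, d.txt} staged={h.txt}
After op 14 (modify b.txt): modified={b.txt, c.txt, d.txt} staged={h.txt}
Final staged set: {h.txt} -> count=1

Answer: 1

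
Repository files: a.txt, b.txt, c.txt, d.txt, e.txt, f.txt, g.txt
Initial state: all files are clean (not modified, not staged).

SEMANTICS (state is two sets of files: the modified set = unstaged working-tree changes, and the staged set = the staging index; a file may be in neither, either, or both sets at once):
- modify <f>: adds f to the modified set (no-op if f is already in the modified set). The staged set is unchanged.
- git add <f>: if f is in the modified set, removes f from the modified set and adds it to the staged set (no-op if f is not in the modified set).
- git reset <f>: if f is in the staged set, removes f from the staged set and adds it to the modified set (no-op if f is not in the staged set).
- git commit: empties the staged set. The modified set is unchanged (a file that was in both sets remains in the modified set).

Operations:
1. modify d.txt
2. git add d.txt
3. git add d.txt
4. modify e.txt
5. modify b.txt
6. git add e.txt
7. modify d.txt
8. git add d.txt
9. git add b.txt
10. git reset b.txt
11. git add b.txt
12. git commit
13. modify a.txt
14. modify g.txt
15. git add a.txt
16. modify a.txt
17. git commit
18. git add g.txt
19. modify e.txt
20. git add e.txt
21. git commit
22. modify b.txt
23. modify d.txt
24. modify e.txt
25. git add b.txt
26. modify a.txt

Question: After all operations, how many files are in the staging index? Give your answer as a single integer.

Answer: 1

Derivation:
After op 1 (modify d.txt): modified={d.txt} staged={none}
After op 2 (git add d.txt): modified={none} staged={d.txt}
After op 3 (git add d.txt): modified={none} staged={d.txt}
After op 4 (modify e.txt): modified={e.txt} staged={d.txt}
After op 5 (modify b.txt): modified={b.txt, e.txt} staged={d.txt}
After op 6 (git add e.txt): modified={b.txt} staged={d.txt, e.txt}
After op 7 (modify d.txt): modified={b.txt, d.txt} staged={d.txt, e.txt}
After op 8 (git add d.txt): modified={b.txt} staged={d.txt, e.txt}
After op 9 (git add b.txt): modified={none} staged={b.txt, d.txt, e.txt}
After op 10 (git reset b.txt): modified={b.txt} staged={d.txt, e.txt}
After op 11 (git add b.txt): modified={none} staged={b.txt, d.txt, e.txt}
After op 12 (git commit): modified={none} staged={none}
After op 13 (modify a.txt): modified={a.txt} staged={none}
After op 14 (modify g.txt): modified={a.txt, g.txt} staged={none}
After op 15 (git add a.txt): modified={g.txt} staged={a.txt}
After op 16 (modify a.txt): modified={a.txt, g.txt} staged={a.txt}
After op 17 (git commit): modified={a.txt, g.txt} staged={none}
After op 18 (git add g.txt): modified={a.txt} staged={g.txt}
After op 19 (modify e.txt): modified={a.txt, e.txt} staged={g.txt}
After op 20 (git add e.txt): modified={a.txt} staged={e.txt, g.txt}
After op 21 (git commit): modified={a.txt} staged={none}
After op 22 (modify b.txt): modified={a.txt, b.txt} staged={none}
After op 23 (modify d.txt): modified={a.txt, b.txt, d.txt} staged={none}
After op 24 (modify e.txt): modified={a.txt, b.txt, d.txt, e.txt} staged={none}
After op 25 (git add b.txt): modified={a.txt, d.txt, e.txt} staged={b.txt}
After op 26 (modify a.txt): modified={a.txt, d.txt, e.txt} staged={b.txt}
Final staged set: {b.txt} -> count=1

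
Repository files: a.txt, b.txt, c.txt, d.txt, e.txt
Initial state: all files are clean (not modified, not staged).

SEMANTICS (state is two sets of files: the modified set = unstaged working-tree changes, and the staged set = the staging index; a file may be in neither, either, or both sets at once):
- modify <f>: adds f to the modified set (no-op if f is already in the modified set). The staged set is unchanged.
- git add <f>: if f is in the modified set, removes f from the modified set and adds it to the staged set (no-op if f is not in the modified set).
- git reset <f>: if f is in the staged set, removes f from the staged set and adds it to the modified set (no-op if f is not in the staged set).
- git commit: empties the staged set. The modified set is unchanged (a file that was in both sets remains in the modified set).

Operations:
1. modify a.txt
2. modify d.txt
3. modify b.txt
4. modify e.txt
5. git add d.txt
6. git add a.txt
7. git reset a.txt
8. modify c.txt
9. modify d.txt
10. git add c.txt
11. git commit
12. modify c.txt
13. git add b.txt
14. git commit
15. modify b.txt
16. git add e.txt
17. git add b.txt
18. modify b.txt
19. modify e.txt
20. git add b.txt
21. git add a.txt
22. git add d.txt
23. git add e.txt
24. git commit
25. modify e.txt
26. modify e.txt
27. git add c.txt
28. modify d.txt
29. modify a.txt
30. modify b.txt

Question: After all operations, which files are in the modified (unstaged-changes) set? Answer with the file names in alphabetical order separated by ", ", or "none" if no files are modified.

Answer: a.txt, b.txt, d.txt, e.txt

Derivation:
After op 1 (modify a.txt): modified={a.txt} staged={none}
After op 2 (modify d.txt): modified={a.txt, d.txt} staged={none}
After op 3 (modify b.txt): modified={a.txt, b.txt, d.txt} staged={none}
After op 4 (modify e.txt): modified={a.txt, b.txt, d.txt, e.txt} staged={none}
After op 5 (git add d.txt): modified={a.txt, b.txt, e.txt} staged={d.txt}
After op 6 (git add a.txt): modified={b.txt, e.txt} staged={a.txt, d.txt}
After op 7 (git reset a.txt): modified={a.txt, b.txt, e.txt} staged={d.txt}
After op 8 (modify c.txt): modified={a.txt, b.txt, c.txt, e.txt} staged={d.txt}
After op 9 (modify d.txt): modified={a.txt, b.txt, c.txt, d.txt, e.txt} staged={d.txt}
After op 10 (git add c.txt): modified={a.txt, b.txt, d.txt, e.txt} staged={c.txt, d.txt}
After op 11 (git commit): modified={a.txt, b.txt, d.txt, e.txt} staged={none}
After op 12 (modify c.txt): modified={a.txt, b.txt, c.txt, d.txt, e.txt} staged={none}
After op 13 (git add b.txt): modified={a.txt, c.txt, d.txt, e.txt} staged={b.txt}
After op 14 (git commit): modified={a.txt, c.txt, d.txt, e.txt} staged={none}
After op 15 (modify b.txt): modified={a.txt, b.txt, c.txt, d.txt, e.txt} staged={none}
After op 16 (git add e.txt): modified={a.txt, b.txt, c.txt, d.txt} staged={e.txt}
After op 17 (git add b.txt): modified={a.txt, c.txt, d.txt} staged={b.txt, e.txt}
After op 18 (modify b.txt): modified={a.txt, b.txt, c.txt, d.txt} staged={b.txt, e.txt}
After op 19 (modify e.txt): modified={a.txt, b.txt, c.txt, d.txt, e.txt} staged={b.txt, e.txt}
After op 20 (git add b.txt): modified={a.txt, c.txt, d.txt, e.txt} staged={b.txt, e.txt}
After op 21 (git add a.txt): modified={c.txt, d.txt, e.txt} staged={a.txt, b.txt, e.txt}
After op 22 (git add d.txt): modified={c.txt, e.txt} staged={a.txt, b.txt, d.txt, e.txt}
After op 23 (git add e.txt): modified={c.txt} staged={a.txt, b.txt, d.txt, e.txt}
After op 24 (git commit): modified={c.txt} staged={none}
After op 25 (modify e.txt): modified={c.txt, e.txt} staged={none}
After op 26 (modify e.txt): modified={c.txt, e.txt} staged={none}
After op 27 (git add c.txt): modified={e.txt} staged={c.txt}
After op 28 (modify d.txt): modified={d.txt, e.txt} staged={c.txt}
After op 29 (modify a.txt): modified={a.txt, d.txt, e.txt} staged={c.txt}
After op 30 (modify b.txt): modified={a.txt, b.txt, d.txt, e.txt} staged={c.txt}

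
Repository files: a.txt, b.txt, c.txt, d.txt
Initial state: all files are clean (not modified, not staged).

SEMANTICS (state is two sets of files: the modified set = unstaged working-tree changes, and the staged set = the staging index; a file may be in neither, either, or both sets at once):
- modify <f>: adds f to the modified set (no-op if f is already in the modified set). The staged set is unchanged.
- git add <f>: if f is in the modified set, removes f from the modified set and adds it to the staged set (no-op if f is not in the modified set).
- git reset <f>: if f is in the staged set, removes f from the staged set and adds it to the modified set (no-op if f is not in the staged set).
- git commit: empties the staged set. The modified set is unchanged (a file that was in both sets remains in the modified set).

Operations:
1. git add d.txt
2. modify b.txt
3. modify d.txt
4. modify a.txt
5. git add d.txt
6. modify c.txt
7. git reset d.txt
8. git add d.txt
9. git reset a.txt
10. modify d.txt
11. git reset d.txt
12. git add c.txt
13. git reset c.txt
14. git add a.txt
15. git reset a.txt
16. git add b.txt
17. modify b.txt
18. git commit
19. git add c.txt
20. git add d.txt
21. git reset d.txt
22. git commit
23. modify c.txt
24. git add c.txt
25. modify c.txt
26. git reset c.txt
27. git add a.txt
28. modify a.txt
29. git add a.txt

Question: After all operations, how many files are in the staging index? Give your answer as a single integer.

After op 1 (git add d.txt): modified={none} staged={none}
After op 2 (modify b.txt): modified={b.txt} staged={none}
After op 3 (modify d.txt): modified={b.txt, d.txt} staged={none}
After op 4 (modify a.txt): modified={a.txt, b.txt, d.txt} staged={none}
After op 5 (git add d.txt): modified={a.txt, b.txt} staged={d.txt}
After op 6 (modify c.txt): modified={a.txt, b.txt, c.txt} staged={d.txt}
After op 7 (git reset d.txt): modified={a.txt, b.txt, c.txt, d.txt} staged={none}
After op 8 (git add d.txt): modified={a.txt, b.txt, c.txt} staged={d.txt}
After op 9 (git reset a.txt): modified={a.txt, b.txt, c.txt} staged={d.txt}
After op 10 (modify d.txt): modified={a.txt, b.txt, c.txt, d.txt} staged={d.txt}
After op 11 (git reset d.txt): modified={a.txt, b.txt, c.txt, d.txt} staged={none}
After op 12 (git add c.txt): modified={a.txt, b.txt, d.txt} staged={c.txt}
After op 13 (git reset c.txt): modified={a.txt, b.txt, c.txt, d.txt} staged={none}
After op 14 (git add a.txt): modified={b.txt, c.txt, d.txt} staged={a.txt}
After op 15 (git reset a.txt): modified={a.txt, b.txt, c.txt, d.txt} staged={none}
After op 16 (git add b.txt): modified={a.txt, c.txt, d.txt} staged={b.txt}
After op 17 (modify b.txt): modified={a.txt, b.txt, c.txt, d.txt} staged={b.txt}
After op 18 (git commit): modified={a.txt, b.txt, c.txt, d.txt} staged={none}
After op 19 (git add c.txt): modified={a.txt, b.txt, d.txt} staged={c.txt}
After op 20 (git add d.txt): modified={a.txt, b.txt} staged={c.txt, d.txt}
After op 21 (git reset d.txt): modified={a.txt, b.txt, d.txt} staged={c.txt}
After op 22 (git commit): modified={a.txt, b.txt, d.txt} staged={none}
After op 23 (modify c.txt): modified={a.txt, b.txt, c.txt, d.txt} staged={none}
After op 24 (git add c.txt): modified={a.txt, b.txt, d.txt} staged={c.txt}
After op 25 (modify c.txt): modified={a.txt, b.txt, c.txt, d.txt} staged={c.txt}
After op 26 (git reset c.txt): modified={a.txt, b.txt, c.txt, d.txt} staged={none}
After op 27 (git add a.txt): modified={b.txt, c.txt, d.txt} staged={a.txt}
After op 28 (modify a.txt): modified={a.txt, b.txt, c.txt, d.txt} staged={a.txt}
After op 29 (git add a.txt): modified={b.txt, c.txt, d.txt} staged={a.txt}
Final staged set: {a.txt} -> count=1

Answer: 1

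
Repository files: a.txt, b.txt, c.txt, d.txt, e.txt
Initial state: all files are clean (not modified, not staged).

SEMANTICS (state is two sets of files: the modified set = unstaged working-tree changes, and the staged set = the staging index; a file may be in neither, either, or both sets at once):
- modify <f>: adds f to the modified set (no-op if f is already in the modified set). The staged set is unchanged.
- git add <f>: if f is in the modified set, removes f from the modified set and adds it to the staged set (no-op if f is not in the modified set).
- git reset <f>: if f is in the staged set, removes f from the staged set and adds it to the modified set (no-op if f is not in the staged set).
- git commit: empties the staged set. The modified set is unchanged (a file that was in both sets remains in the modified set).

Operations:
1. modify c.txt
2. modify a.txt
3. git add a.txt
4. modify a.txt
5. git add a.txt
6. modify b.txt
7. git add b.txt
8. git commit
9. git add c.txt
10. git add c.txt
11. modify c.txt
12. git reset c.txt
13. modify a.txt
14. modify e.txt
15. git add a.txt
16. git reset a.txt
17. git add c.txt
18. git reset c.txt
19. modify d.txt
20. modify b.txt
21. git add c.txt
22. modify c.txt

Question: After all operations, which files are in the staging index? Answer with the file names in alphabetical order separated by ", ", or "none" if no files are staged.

After op 1 (modify c.txt): modified={c.txt} staged={none}
After op 2 (modify a.txt): modified={a.txt, c.txt} staged={none}
After op 3 (git add a.txt): modified={c.txt} staged={a.txt}
After op 4 (modify a.txt): modified={a.txt, c.txt} staged={a.txt}
After op 5 (git add a.txt): modified={c.txt} staged={a.txt}
After op 6 (modify b.txt): modified={b.txt, c.txt} staged={a.txt}
After op 7 (git add b.txt): modified={c.txt} staged={a.txt, b.txt}
After op 8 (git commit): modified={c.txt} staged={none}
After op 9 (git add c.txt): modified={none} staged={c.txt}
After op 10 (git add c.txt): modified={none} staged={c.txt}
After op 11 (modify c.txt): modified={c.txt} staged={c.txt}
After op 12 (git reset c.txt): modified={c.txt} staged={none}
After op 13 (modify a.txt): modified={a.txt, c.txt} staged={none}
After op 14 (modify e.txt): modified={a.txt, c.txt, e.txt} staged={none}
After op 15 (git add a.txt): modified={c.txt, e.txt} staged={a.txt}
After op 16 (git reset a.txt): modified={a.txt, c.txt, e.txt} staged={none}
After op 17 (git add c.txt): modified={a.txt, e.txt} staged={c.txt}
After op 18 (git reset c.txt): modified={a.txt, c.txt, e.txt} staged={none}
After op 19 (modify d.txt): modified={a.txt, c.txt, d.txt, e.txt} staged={none}
After op 20 (modify b.txt): modified={a.txt, b.txt, c.txt, d.txt, e.txt} staged={none}
After op 21 (git add c.txt): modified={a.txt, b.txt, d.txt, e.txt} staged={c.txt}
After op 22 (modify c.txt): modified={a.txt, b.txt, c.txt, d.txt, e.txt} staged={c.txt}

Answer: c.txt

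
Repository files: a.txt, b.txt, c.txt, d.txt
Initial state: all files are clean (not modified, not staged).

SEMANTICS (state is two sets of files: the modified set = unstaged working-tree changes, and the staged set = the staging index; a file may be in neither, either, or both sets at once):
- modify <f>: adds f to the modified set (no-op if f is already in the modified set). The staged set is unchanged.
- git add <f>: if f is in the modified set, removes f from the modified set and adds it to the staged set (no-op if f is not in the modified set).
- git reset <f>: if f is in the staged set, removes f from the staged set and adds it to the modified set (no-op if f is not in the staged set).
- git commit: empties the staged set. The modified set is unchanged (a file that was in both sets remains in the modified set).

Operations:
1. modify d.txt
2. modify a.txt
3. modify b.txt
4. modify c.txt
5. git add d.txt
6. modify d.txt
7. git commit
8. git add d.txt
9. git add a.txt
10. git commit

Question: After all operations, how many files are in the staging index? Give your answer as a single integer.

Answer: 0

Derivation:
After op 1 (modify d.txt): modified={d.txt} staged={none}
After op 2 (modify a.txt): modified={a.txt, d.txt} staged={none}
After op 3 (modify b.txt): modified={a.txt, b.txt, d.txt} staged={none}
After op 4 (modify c.txt): modified={a.txt, b.txt, c.txt, d.txt} staged={none}
After op 5 (git add d.txt): modified={a.txt, b.txt, c.txt} staged={d.txt}
After op 6 (modify d.txt): modified={a.txt, b.txt, c.txt, d.txt} staged={d.txt}
After op 7 (git commit): modified={a.txt, b.txt, c.txt, d.txt} staged={none}
After op 8 (git add d.txt): modified={a.txt, b.txt, c.txt} staged={d.txt}
After op 9 (git add a.txt): modified={b.txt, c.txt} staged={a.txt, d.txt}
After op 10 (git commit): modified={b.txt, c.txt} staged={none}
Final staged set: {none} -> count=0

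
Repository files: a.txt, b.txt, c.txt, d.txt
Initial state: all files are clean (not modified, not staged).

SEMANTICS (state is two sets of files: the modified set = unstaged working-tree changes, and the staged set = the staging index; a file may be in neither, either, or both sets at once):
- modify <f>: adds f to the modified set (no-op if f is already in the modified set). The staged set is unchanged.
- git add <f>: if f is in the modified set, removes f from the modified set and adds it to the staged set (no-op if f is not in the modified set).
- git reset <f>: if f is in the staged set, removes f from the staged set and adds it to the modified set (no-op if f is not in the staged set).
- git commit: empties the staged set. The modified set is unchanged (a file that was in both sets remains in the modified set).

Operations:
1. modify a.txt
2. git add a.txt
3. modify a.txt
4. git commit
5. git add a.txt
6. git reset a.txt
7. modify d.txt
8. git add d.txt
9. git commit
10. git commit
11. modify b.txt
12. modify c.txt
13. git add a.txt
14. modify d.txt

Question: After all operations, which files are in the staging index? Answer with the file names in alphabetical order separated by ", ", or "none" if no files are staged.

Answer: a.txt

Derivation:
After op 1 (modify a.txt): modified={a.txt} staged={none}
After op 2 (git add a.txt): modified={none} staged={a.txt}
After op 3 (modify a.txt): modified={a.txt} staged={a.txt}
After op 4 (git commit): modified={a.txt} staged={none}
After op 5 (git add a.txt): modified={none} staged={a.txt}
After op 6 (git reset a.txt): modified={a.txt} staged={none}
After op 7 (modify d.txt): modified={a.txt, d.txt} staged={none}
After op 8 (git add d.txt): modified={a.txt} staged={d.txt}
After op 9 (git commit): modified={a.txt} staged={none}
After op 10 (git commit): modified={a.txt} staged={none}
After op 11 (modify b.txt): modified={a.txt, b.txt} staged={none}
After op 12 (modify c.txt): modified={a.txt, b.txt, c.txt} staged={none}
After op 13 (git add a.txt): modified={b.txt, c.txt} staged={a.txt}
After op 14 (modify d.txt): modified={b.txt, c.txt, d.txt} staged={a.txt}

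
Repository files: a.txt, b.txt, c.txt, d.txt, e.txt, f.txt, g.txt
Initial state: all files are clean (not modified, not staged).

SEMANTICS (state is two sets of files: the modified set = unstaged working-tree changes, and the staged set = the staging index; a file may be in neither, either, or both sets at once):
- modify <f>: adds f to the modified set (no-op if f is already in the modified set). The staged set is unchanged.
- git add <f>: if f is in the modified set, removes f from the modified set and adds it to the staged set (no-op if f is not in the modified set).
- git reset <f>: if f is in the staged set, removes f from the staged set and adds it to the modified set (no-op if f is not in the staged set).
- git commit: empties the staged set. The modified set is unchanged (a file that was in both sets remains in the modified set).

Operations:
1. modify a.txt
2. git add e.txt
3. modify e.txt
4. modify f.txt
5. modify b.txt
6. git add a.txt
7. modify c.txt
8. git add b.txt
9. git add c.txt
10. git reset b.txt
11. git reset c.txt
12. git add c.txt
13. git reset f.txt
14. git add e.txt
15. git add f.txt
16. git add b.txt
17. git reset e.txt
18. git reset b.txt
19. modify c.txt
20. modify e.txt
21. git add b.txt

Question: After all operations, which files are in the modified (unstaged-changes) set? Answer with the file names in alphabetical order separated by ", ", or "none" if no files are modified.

After op 1 (modify a.txt): modified={a.txt} staged={none}
After op 2 (git add e.txt): modified={a.txt} staged={none}
After op 3 (modify e.txt): modified={a.txt, e.txt} staged={none}
After op 4 (modify f.txt): modified={a.txt, e.txt, f.txt} staged={none}
After op 5 (modify b.txt): modified={a.txt, b.txt, e.txt, f.txt} staged={none}
After op 6 (git add a.txt): modified={b.txt, e.txt, f.txt} staged={a.txt}
After op 7 (modify c.txt): modified={b.txt, c.txt, e.txt, f.txt} staged={a.txt}
After op 8 (git add b.txt): modified={c.txt, e.txt, f.txt} staged={a.txt, b.txt}
After op 9 (git add c.txt): modified={e.txt, f.txt} staged={a.txt, b.txt, c.txt}
After op 10 (git reset b.txt): modified={b.txt, e.txt, f.txt} staged={a.txt, c.txt}
After op 11 (git reset c.txt): modified={b.txt, c.txt, e.txt, f.txt} staged={a.txt}
After op 12 (git add c.txt): modified={b.txt, e.txt, f.txt} staged={a.txt, c.txt}
After op 13 (git reset f.txt): modified={b.txt, e.txt, f.txt} staged={a.txt, c.txt}
After op 14 (git add e.txt): modified={b.txt, f.txt} staged={a.txt, c.txt, e.txt}
After op 15 (git add f.txt): modified={b.txt} staged={a.txt, c.txt, e.txt, f.txt}
After op 16 (git add b.txt): modified={none} staged={a.txt, b.txt, c.txt, e.txt, f.txt}
After op 17 (git reset e.txt): modified={e.txt} staged={a.txt, b.txt, c.txt, f.txt}
After op 18 (git reset b.txt): modified={b.txt, e.txt} staged={a.txt, c.txt, f.txt}
After op 19 (modify c.txt): modified={b.txt, c.txt, e.txt} staged={a.txt, c.txt, f.txt}
After op 20 (modify e.txt): modified={b.txt, c.txt, e.txt} staged={a.txt, c.txt, f.txt}
After op 21 (git add b.txt): modified={c.txt, e.txt} staged={a.txt, b.txt, c.txt, f.txt}

Answer: c.txt, e.txt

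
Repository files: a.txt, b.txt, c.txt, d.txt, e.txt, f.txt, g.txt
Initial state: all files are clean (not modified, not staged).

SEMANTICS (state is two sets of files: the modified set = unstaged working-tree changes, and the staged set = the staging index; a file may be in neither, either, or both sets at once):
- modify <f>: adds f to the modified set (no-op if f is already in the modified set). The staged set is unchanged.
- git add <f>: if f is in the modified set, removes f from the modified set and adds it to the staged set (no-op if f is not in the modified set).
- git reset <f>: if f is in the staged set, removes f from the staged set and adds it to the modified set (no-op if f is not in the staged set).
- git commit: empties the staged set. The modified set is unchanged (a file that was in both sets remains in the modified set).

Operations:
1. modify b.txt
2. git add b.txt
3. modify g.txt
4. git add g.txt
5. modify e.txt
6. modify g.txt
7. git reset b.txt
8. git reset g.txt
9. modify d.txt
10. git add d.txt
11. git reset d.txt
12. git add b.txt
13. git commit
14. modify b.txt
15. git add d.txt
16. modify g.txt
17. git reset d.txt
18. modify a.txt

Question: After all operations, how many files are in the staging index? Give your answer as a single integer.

Answer: 0

Derivation:
After op 1 (modify b.txt): modified={b.txt} staged={none}
After op 2 (git add b.txt): modified={none} staged={b.txt}
After op 3 (modify g.txt): modified={g.txt} staged={b.txt}
After op 4 (git add g.txt): modified={none} staged={b.txt, g.txt}
After op 5 (modify e.txt): modified={e.txt} staged={b.txt, g.txt}
After op 6 (modify g.txt): modified={e.txt, g.txt} staged={b.txt, g.txt}
After op 7 (git reset b.txt): modified={b.txt, e.txt, g.txt} staged={g.txt}
After op 8 (git reset g.txt): modified={b.txt, e.txt, g.txt} staged={none}
After op 9 (modify d.txt): modified={b.txt, d.txt, e.txt, g.txt} staged={none}
After op 10 (git add d.txt): modified={b.txt, e.txt, g.txt} staged={d.txt}
After op 11 (git reset d.txt): modified={b.txt, d.txt, e.txt, g.txt} staged={none}
After op 12 (git add b.txt): modified={d.txt, e.txt, g.txt} staged={b.txt}
After op 13 (git commit): modified={d.txt, e.txt, g.txt} staged={none}
After op 14 (modify b.txt): modified={b.txt, d.txt, e.txt, g.txt} staged={none}
After op 15 (git add d.txt): modified={b.txt, e.txt, g.txt} staged={d.txt}
After op 16 (modify g.txt): modified={b.txt, e.txt, g.txt} staged={d.txt}
After op 17 (git reset d.txt): modified={b.txt, d.txt, e.txt, g.txt} staged={none}
After op 18 (modify a.txt): modified={a.txt, b.txt, d.txt, e.txt, g.txt} staged={none}
Final staged set: {none} -> count=0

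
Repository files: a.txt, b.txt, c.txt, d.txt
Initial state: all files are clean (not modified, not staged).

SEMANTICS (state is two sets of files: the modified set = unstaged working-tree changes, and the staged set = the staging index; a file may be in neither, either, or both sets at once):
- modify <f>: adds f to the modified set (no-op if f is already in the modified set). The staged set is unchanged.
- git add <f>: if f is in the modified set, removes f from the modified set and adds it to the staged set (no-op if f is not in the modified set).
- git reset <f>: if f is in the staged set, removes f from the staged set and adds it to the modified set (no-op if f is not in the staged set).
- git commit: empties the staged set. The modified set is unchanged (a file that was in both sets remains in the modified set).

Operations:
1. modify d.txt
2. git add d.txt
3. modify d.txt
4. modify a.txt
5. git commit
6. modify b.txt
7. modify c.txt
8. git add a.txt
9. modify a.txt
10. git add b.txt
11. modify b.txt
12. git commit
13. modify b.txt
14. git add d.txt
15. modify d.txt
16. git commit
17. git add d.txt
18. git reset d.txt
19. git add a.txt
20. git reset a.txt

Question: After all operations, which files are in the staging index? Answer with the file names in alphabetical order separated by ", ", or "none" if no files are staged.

After op 1 (modify d.txt): modified={d.txt} staged={none}
After op 2 (git add d.txt): modified={none} staged={d.txt}
After op 3 (modify d.txt): modified={d.txt} staged={d.txt}
After op 4 (modify a.txt): modified={a.txt, d.txt} staged={d.txt}
After op 5 (git commit): modified={a.txt, d.txt} staged={none}
After op 6 (modify b.txt): modified={a.txt, b.txt, d.txt} staged={none}
After op 7 (modify c.txt): modified={a.txt, b.txt, c.txt, d.txt} staged={none}
After op 8 (git add a.txt): modified={b.txt, c.txt, d.txt} staged={a.txt}
After op 9 (modify a.txt): modified={a.txt, b.txt, c.txt, d.txt} staged={a.txt}
After op 10 (git add b.txt): modified={a.txt, c.txt, d.txt} staged={a.txt, b.txt}
After op 11 (modify b.txt): modified={a.txt, b.txt, c.txt, d.txt} staged={a.txt, b.txt}
After op 12 (git commit): modified={a.txt, b.txt, c.txt, d.txt} staged={none}
After op 13 (modify b.txt): modified={a.txt, b.txt, c.txt, d.txt} staged={none}
After op 14 (git add d.txt): modified={a.txt, b.txt, c.txt} staged={d.txt}
After op 15 (modify d.txt): modified={a.txt, b.txt, c.txt, d.txt} staged={d.txt}
After op 16 (git commit): modified={a.txt, b.txt, c.txt, d.txt} staged={none}
After op 17 (git add d.txt): modified={a.txt, b.txt, c.txt} staged={d.txt}
After op 18 (git reset d.txt): modified={a.txt, b.txt, c.txt, d.txt} staged={none}
After op 19 (git add a.txt): modified={b.txt, c.txt, d.txt} staged={a.txt}
After op 20 (git reset a.txt): modified={a.txt, b.txt, c.txt, d.txt} staged={none}

Answer: none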